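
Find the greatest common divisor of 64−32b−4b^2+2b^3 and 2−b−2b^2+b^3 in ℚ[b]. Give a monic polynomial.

By polynomial division,
  2b^3−4b^2−32b+64 = (2)(b^3−2b^2−b+2) + (−30b+60)
  b^3−2b^2−b+2 = (−(1/30)b^2+1/30)(−30b+60) + (0)
Last nonzero remainder: −30b+60. Dividing through by −30 gives the monic gcd b−2.

−2+b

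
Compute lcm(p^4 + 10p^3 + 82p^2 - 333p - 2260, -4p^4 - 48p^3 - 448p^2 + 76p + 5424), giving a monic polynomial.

Repeated division with remainder:
  p^4 + 10p^3 + 82p^2 - 333p - 2260 = (-1/4)(-4p^4 - 48p^3 - 448p^2 + 76p + 5424) + (-2p^3 - 30p^2 - 314p - 904)
  -4p^4 - 48p^3 - 448p^2 + 76p + 5424 = (2p - 6)(-2p^3 - 30p^2 - 314p - 904) + (0)
Last nonzero remainder: -2p^3 - 30p^2 - 314p - 904. Dividing through by -2 gives the monic gcd p^3 + 15p^2 + 157p + 452.
Then lcm(f, g) = f·g / gcd(f, g); expanding and making the result monic gives the answer.

p^5 + 7p^4 + 52p^3 - 579p^2 - 1261p + 6780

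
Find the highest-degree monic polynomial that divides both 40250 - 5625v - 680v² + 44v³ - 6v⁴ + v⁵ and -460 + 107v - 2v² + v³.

Repeated division with remainder:
  v⁵ - 6v⁴ + 44v³ - 680v² - 5625v + 40250 = (v² - 4v - 71)(v³ - 2v² + 107v - 460) + (66v² + 132v + 7590)
  v³ - 2v² + 107v - 460 = ((1/66)v - 2/33)(66v² + 132v + 7590) + (0)
Last nonzero remainder: 66v² + 132v + 7590. Dividing through by 66 gives the monic gcd v² + 2v + 115.

115 + 2v + v²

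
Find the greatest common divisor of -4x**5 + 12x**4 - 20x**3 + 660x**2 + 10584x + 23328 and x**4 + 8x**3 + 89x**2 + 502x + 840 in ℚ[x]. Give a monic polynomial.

Euclidean algorithm in ℚ[x]:
  -4x**5 + 12x**4 - 20x**3 + 660x**2 + 10584x + 23328 = (-4x + 44)(x**4 + 8x**3 + 89x**2 + 502x + 840) + (-16x**3 - 1248x**2 - 8144x - 13632)
  x**4 + 8x**3 + 89x**2 + 502x + 840 = (-(1/16)x + 35/8)(-16x**3 - 1248x**2 - 8144x - 13632) + (5040x**2 + 35280x + 60480)
  -16x**3 - 1248x**2 - 8144x - 13632 = (-(1/315)x - 71/315)(5040x**2 + 35280x + 60480) + (0)
Last nonzero remainder: 5040x**2 + 35280x + 60480. Dividing through by 5040 gives the monic gcd x**2 + 7x + 12.

x**2 + 7x + 12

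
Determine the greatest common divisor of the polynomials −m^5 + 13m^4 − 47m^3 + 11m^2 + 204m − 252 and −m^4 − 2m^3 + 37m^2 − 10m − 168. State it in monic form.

m^2 − m − 6

Repeated division with remainder:
  −m^5 + 13m^4 − 47m^3 + 11m^2 + 204m − 252 = (m − 15)(−m^4 − 2m^3 + 37m^2 − 10m − 168) + (−114m^3 + 576m^2 + 222m − 2772)
  −m^4 − 2m^3 + 37m^2 − 10m − 168 = ((1/114)m + 67/1083)(−114m^3 + 576m^2 + 222m − 2772) + (−(210/361)m^2 + (210/361)m + 1260/361)
  −114m^3 + 576m^2 + 222m − 2772 = ((6859/35)m − 3971/5)(−(210/361)m^2 + (210/361)m + 1260/361) + (0)
Last nonzero remainder: −(210/361)m^2 + (210/361)m + 1260/361. Dividing through by −210/361 gives the monic gcd m^2 − m − 6.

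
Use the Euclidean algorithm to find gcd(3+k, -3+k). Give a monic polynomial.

1

Euclidean algorithm in ℚ[k]:
  k+3 = (k-3) + (6)
  k-3 = ((1/6)k-1/2)(6) + (0)
The last nonzero remainder is the constant 6, so the polynomials are coprime and gcd = 1.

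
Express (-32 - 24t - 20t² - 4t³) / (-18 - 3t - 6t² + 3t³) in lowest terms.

(-16 - 4t)/(-9 + 3t)

By polynomial division,
  -4t³ - 20t² - 24t - 32 = (-4/3)(3t³ - 6t² - 3t - 18) + (-28t² - 28t - 56)
  3t³ - 6t² - 3t - 18 = (-(3/28)t + 9/28)(-28t² - 28t - 56) + (0)
Last nonzero remainder: -28t² - 28t - 56. Dividing through by -28 gives the monic gcd t² + t + 2.
Cancel t² + t + 2 from numerator and denominator to get the reduced form.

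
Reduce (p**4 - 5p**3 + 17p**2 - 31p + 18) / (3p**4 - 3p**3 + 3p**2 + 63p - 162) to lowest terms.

Apply the Euclidean algorithm:
  p**4 - 5p**3 + 17p**2 - 31p + 18 = (1/3)(3p**4 - 3p**3 + 3p**2 + 63p - 162) + (-4p**3 + 16p**2 - 52p + 72)
  3p**4 - 3p**3 + 3p**2 + 63p - 162 = (-(3/4)p - 9/4)(-4p**3 + 16p**2 - 52p + 72) + (0)
Last nonzero remainder: -4p**3 + 16p**2 - 52p + 72. Dividing through by -4 gives the monic gcd p**3 - 4p**2 + 13p - 18.
Cancel p**3 - 4p**2 + 13p - 18 from numerator and denominator to get the reduced form.

(p - 1)/(3p + 9)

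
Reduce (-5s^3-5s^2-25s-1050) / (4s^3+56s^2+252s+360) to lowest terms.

(-5s^2+25s-175)/(4s^2+32s+60)

Apply the Euclidean algorithm:
  -5s^3-5s^2-25s-1050 = (-5/4)(4s^3+56s^2+252s+360) + (65s^2+290s-600)
  4s^3+56s^2+252s+360 = ((4/65)s+496/845)(65s^2+290s-600) + ((20060/169)s+120360/169)
  65s^2+290s-600 = ((2197/4012)s-845/1003)((20060/169)s+120360/169) + (0)
Last nonzero remainder: (20060/169)s+120360/169. Dividing through by 20060/169 gives the monic gcd s+6.
Cancel s+6 from numerator and denominator to get the reduced form.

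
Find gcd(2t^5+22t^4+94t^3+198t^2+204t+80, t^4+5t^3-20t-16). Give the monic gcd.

t^3+7t^2+14t+8

By polynomial division,
  2t^5+22t^4+94t^3+198t^2+204t+80 = (2t+12)(t^4+5t^3-20t-16) + (34t^3+238t^2+476t+272)
  t^4+5t^3-20t-16 = ((1/34)t-1/17)(34t^3+238t^2+476t+272) + (0)
Last nonzero remainder: 34t^3+238t^2+476t+272. Dividing through by 34 gives the monic gcd t^3+7t^2+14t+8.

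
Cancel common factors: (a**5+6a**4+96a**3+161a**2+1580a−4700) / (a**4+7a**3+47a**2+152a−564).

(a**2+5a+50)/(a+6)

Repeated division with remainder:
  a**5+6a**4+96a**3+161a**2+1580a−4700 = (a−1)(a**4+7a**3+47a**2+152a−564) + (56a**3+56a**2+2296a−5264)
  a**4+7a**3+47a**2+152a−564 = ((1/56)a+3/28)(56a**3+56a**2+2296a−5264) + (0)
Last nonzero remainder: 56a**3+56a**2+2296a−5264. Dividing through by 56 gives the monic gcd a**3+a**2+41a−94.
Cancel a**3+a**2+41a−94 from numerator and denominator to get the reduced form.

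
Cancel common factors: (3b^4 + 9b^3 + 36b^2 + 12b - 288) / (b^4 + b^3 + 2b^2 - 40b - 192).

By polynomial division,
  3b^4 + 9b^3 + 36b^2 + 12b - 288 = (3)(b^4 + b^3 + 2b^2 - 40b - 192) + (6b^3 + 30b^2 + 132b + 288)
  b^4 + b^3 + 2b^2 - 40b - 192 = ((1/6)b - 2/3)(6b^3 + 30b^2 + 132b + 288) + (0)
Last nonzero remainder: 6b^3 + 30b^2 + 132b + 288. Dividing through by 6 gives the monic gcd b^3 + 5b^2 + 22b + 48.
Cancel b^3 + 5b^2 + 22b + 48 from numerator and denominator to get the reduced form.

(3b - 6)/(b - 4)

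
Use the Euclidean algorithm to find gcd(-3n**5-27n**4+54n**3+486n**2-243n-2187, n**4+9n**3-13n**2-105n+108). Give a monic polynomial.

Apply the Euclidean algorithm:
  -3n**5-27n**4+54n**3+486n**2-243n-2187 = (-3n)(n**4+9n**3-13n**2-105n+108) + (15n**3+171n**2+81n-2187)
  n**4+9n**3-13n**2-105n+108 = ((1/15)n-4/25)(15n**3+171n**2+81n-2187) + ((224/25)n**2+(1344/25)n-6048/25)
  15n**3+171n**2+81n-2187 = ((375/224)n+2025/224)((224/25)n**2+(1344/25)n-6048/25) + (0)
Last nonzero remainder: (224/25)n**2+(1344/25)n-6048/25. Dividing through by 224/25 gives the monic gcd n**2+6n-27.

n**2+6n-27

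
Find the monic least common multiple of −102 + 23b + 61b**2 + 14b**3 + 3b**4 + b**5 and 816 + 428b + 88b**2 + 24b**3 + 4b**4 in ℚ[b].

Euclidean algorithm in ℚ[b]:
  b**5 + 3b**4 + 14b**3 + 61b**2 + 23b − 102 = ((1/4)b − 3/4)(4b**4 + 24b**3 + 88b**2 + 428b + 816) + (10b**3 + 20b**2 + 140b + 510)
  4b**4 + 24b**3 + 88b**2 + 428b + 816 = ((2/5)b + 8/5)(10b**3 + 20b**2 + 140b + 510) + (0)
Last nonzero remainder: 10b**3 + 20b**2 + 140b + 510. Dividing through by 10 gives the monic gcd b**3 + 2b**2 + 14b + 51.
Then lcm(f, g) = f·g / gcd(f, g); expanding and making the result monic gives the answer.

−408 − 10b + 267b**2 + 117b**3 + 26b**4 + 7b**5 + b**6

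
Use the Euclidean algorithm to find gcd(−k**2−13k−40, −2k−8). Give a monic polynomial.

Repeated division with remainder:
  −k**2−13k−40 = ((1/2)k+9/2)(−2k−8) + (−4)
  −2k−8 = ((1/2)k+2)(−4) + (0)
The last nonzero remainder is the constant −4, so the polynomials are coprime and gcd = 1.

1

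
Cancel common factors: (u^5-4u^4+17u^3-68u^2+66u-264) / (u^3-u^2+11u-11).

(u^3-4u^2+6u-24)/(u-1)

Euclidean algorithm in ℚ[u]:
  u^5-4u^4+17u^3-68u^2+66u-264 = (u^2-3u+3)(u^3-u^2+11u-11) + (-21u^2-231)
  u^3-u^2+11u-11 = (-(1/21)u+1/21)(-21u^2-231) + (0)
Last nonzero remainder: -21u^2-231. Dividing through by -21 gives the monic gcd u^2+11.
Cancel u^2+11 from numerator and denominator to get the reduced form.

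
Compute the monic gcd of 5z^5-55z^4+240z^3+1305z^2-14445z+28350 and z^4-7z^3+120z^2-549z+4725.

By polynomial division,
  5z^5-55z^4+240z^3+1305z^2-14445z+28350 = (5z-20)(z^4-7z^3+120z^2-549z+4725) + (-500z^3+6450z^2-49050z+122850)
  z^4-7z^3+120z^2-549z+4725 = (-(1/500)z-59/5000)(-500z^3+6450z^2-49050z+122850) + ((9801/100)z^2-(88209/100)z+617463/100)
  -500z^3+6450z^2-49050z+122850 = (-(50000/9801)z+65000/3267)((9801/100)z^2-(88209/100)z+617463/100) + (0)
Last nonzero remainder: (9801/100)z^2-(88209/100)z+617463/100. Dividing through by 9801/100 gives the monic gcd z^2-9z+63.

z^2-9z+63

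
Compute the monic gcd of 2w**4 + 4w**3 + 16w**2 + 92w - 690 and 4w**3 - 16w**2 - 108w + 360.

w**2 + 2w - 15

Euclidean algorithm in ℚ[w]:
  2w**4 + 4w**3 + 16w**2 + 92w - 690 = ((1/2)w + 3)(4w**3 - 16w**2 - 108w + 360) + (118w**2 + 236w - 1770)
  4w**3 - 16w**2 - 108w + 360 = ((2/59)w - 12/59)(118w**2 + 236w - 1770) + (0)
Last nonzero remainder: 118w**2 + 236w - 1770. Dividing through by 118 gives the monic gcd w**2 + 2w - 15.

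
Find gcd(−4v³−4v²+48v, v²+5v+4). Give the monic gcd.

Euclidean algorithm in ℚ[v]:
  −4v³−4v²+48v = (−4v+16)(v²+5v+4) + (−16v−64)
  v²+5v+4 = (−(1/16)v−1/16)(−16v−64) + (0)
Last nonzero remainder: −16v−64. Dividing through by −16 gives the monic gcd v+4.

v+4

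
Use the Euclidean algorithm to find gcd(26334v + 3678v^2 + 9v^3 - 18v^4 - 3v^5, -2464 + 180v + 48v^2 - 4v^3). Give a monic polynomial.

Euclidean algorithm in ℚ[v]:
  -3v^5 - 18v^4 + 9v^3 + 3678v^2 + 26334v = ((3/4)v^2 + (27/2)v + 387/2)(-4v^3 + 48v^2 + 180v - 2464) + (-6192v^2 + 24768v + 476784)
  -4v^3 + 48v^2 + 180v - 2464 = ((1/1548)v - 2/387)(-6192v^2 + 24768v + 476784) + (0)
Last nonzero remainder: -6192v^2 + 24768v + 476784. Dividing through by -6192 gives the monic gcd v^2 - 4v - 77.

-77 - 4v + v^2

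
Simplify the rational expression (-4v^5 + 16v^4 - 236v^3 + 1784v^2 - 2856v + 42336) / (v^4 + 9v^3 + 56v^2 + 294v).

By polynomial division,
  -4v^5 + 16v^4 - 236v^3 + 1784v^2 - 2856v + 42336 = (-4v + 52)(v^4 + 9v^3 + 56v^2 + 294v) + (-480v^3 + 48v^2 - 18144v + 42336)
  v^4 + 9v^3 + 56v^2 + 294v = (-(1/480)v - 91/4800)(-480v^3 + 48v^2 - 18144v + 42336) + ((1911/100)v^2 + (1911/50)v + 40131/50)
  -480v^3 + 48v^2 - 18144v + 42336 = (-(16000/637)v + 4800/91)((1911/100)v^2 + (1911/50)v + 40131/50) + (0)
Last nonzero remainder: (1911/100)v^2 + (1911/50)v + 40131/50. Dividing through by 1911/100 gives the monic gcd v^2 + 2v + 42.
Cancel v^2 + 2v + 42 from numerator and denominator to get the reduced form.

(-4v^3 + 24v^2 - 116v + 1008)/(v^2 + 7v)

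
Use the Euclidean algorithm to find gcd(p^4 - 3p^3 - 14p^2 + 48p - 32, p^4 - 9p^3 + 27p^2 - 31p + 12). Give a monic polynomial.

By polynomial division,
  p^4 - 3p^3 - 14p^2 + 48p - 32 = (p^4 - 9p^3 + 27p^2 - 31p + 12) + (6p^3 - 41p^2 + 79p - 44)
  p^4 - 9p^3 + 27p^2 - 31p + 12 = ((1/6)p - 13/36)(6p^3 - 41p^2 + 79p - 44) + (-(35/36)p^2 + (175/36)p - 35/9)
  6p^3 - 41p^2 + 79p - 44 = (-(216/35)p + 396/35)(-(35/36)p^2 + (175/36)p - 35/9) + (0)
Last nonzero remainder: -(35/36)p^2 + (175/36)p - 35/9. Dividing through by -35/36 gives the monic gcd p^2 - 5p + 4.

p^2 - 5p + 4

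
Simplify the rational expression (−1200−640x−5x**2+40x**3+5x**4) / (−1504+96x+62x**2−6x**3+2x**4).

(75+40x+5x**2)/(94−6x+2x**2)

Apply the Euclidean algorithm:
  5x**4+40x**3−5x**2−640x−1200 = (5/2)(2x**4−6x**3+62x**2+96x−1504) + (55x**3−160x**2−880x+2560)
  2x**4−6x**3+62x**2+96x−1504 = ((2/55)x−2/605)(55x**3−160x**2−880x+2560) + ((11310/121)x**2−180960/121)
  55x**3−160x**2−880x+2560 = ((1331/2262)x−1936/1131)((11310/121)x**2−180960/121) + (0)
Last nonzero remainder: (11310/121)x**2−180960/121. Dividing through by 11310/121 gives the monic gcd x**2−16.
Cancel x**2−16 from numerator and denominator to get the reduced form.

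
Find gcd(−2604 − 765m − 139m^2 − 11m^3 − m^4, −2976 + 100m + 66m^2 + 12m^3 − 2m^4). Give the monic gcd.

By polynomial division,
  −m^4 − 11m^3 − 139m^2 − 765m − 2604 = (1/2)(−2m^4 + 12m^3 + 66m^2 + 100m − 2976) + (−17m^3 − 172m^2 − 815m − 1116)
  −2m^4 + 12m^3 + 66m^2 + 100m − 2976 = ((2/17)m − 548/289)(−17m^3 − 172m^2 − 815m − 1116) + (−(47472/289)m^2 − (379776/289)m − 1471632/289)
  −17m^3 − 172m^2 − 815m − 1116 = ((4913/47472)m + 867/3956)(−(47472/289)m^2 − (379776/289)m − 1471632/289) + (0)
Last nonzero remainder: −(47472/289)m^2 − (379776/289)m − 1471632/289. Dividing through by −47472/289 gives the monic gcd m^2 + 8m + 31.

31 + 8m + m^2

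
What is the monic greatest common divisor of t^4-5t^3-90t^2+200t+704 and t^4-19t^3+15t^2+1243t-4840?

Apply the Euclidean algorithm:
  t^4-5t^3-90t^2+200t+704 = (t^4-19t^3+15t^2+1243t-4840) + (14t^3-105t^2-1043t+5544)
  t^4-19t^3+15t^2+1243t-4840 = ((1/14)t-23/28)(14t^3-105t^2-1043t+5544) + ((13/4)t^2-(39/4)t-286)
  14t^3-105t^2-1043t+5544 = ((56/13)t-252/13)((13/4)t^2-(39/4)t-286) + (0)
Last nonzero remainder: (13/4)t^2-(39/4)t-286. Dividing through by 13/4 gives the monic gcd t^2-3t-88.

t^2-3t-88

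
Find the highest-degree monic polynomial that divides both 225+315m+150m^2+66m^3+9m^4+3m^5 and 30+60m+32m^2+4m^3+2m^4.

By polynomial division,
  3m^5+9m^4+66m^3+150m^2+315m+225 = ((3/2)m+3/2)(2m^4+4m^3+32m^2+60m+30) + (12m^3+12m^2+180m+180)
  2m^4+4m^3+32m^2+60m+30 = ((1/6)m+1/6)(12m^3+12m^2+180m+180) + (0)
Last nonzero remainder: 12m^3+12m^2+180m+180. Dividing through by 12 gives the monic gcd m^3+m^2+15m+15.

15+15m+m^2+m^3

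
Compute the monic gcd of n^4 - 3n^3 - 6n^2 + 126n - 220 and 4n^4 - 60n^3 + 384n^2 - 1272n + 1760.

n^2 - 6n + 22

Apply the Euclidean algorithm:
  n^4 - 3n^3 - 6n^2 + 126n - 220 = (1/4)(4n^4 - 60n^3 + 384n^2 - 1272n + 1760) + (12n^3 - 102n^2 + 444n - 660)
  4n^4 - 60n^3 + 384n^2 - 1272n + 1760 = ((1/3)n - 13/6)(12n^3 - 102n^2 + 444n - 660) + (15n^2 - 90n + 330)
  12n^3 - 102n^2 + 444n - 660 = ((4/5)n - 2)(15n^2 - 90n + 330) + (0)
Last nonzero remainder: 15n^2 - 90n + 330. Dividing through by 15 gives the monic gcd n^2 - 6n + 22.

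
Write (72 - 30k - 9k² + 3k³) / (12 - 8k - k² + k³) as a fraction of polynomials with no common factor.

(-12 + 3k)/(-2 + k)

Euclidean algorithm in ℚ[k]:
  3k³ - 9k² - 30k + 72 = (3)(k³ - k² - 8k + 12) + (-6k² - 6k + 36)
  k³ - k² - 8k + 12 = (-(1/6)k + 1/3)(-6k² - 6k + 36) + (0)
Last nonzero remainder: -6k² - 6k + 36. Dividing through by -6 gives the monic gcd k² + k - 6.
Cancel k² + k - 6 from numerator and denominator to get the reduced form.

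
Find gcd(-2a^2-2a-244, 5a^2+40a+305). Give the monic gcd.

By polynomial division,
  -2a^2-2a-244 = (-2/5)(5a^2+40a+305) + (14a-122)
  5a^2+40a+305 = ((5/14)a+585/98)(14a-122) + (50630/49)
  14a-122 = ((343/25315)a-49/415)(50630/49) + (0)
The last nonzero remainder is the constant 50630/49, so the polynomials are coprime and gcd = 1.

1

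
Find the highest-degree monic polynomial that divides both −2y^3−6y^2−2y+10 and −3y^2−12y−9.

1

Repeated division with remainder:
  −2y^3−6y^2−2y+10 = ((2/3)y−2/3)(−3y^2−12y−9) + (−4y+4)
  −3y^2−12y−9 = ((3/4)y+15/4)(−4y+4) + (−24)
  −4y+4 = ((1/6)y−1/6)(−24) + (0)
The last nonzero remainder is the constant −24, so the polynomials are coprime and gcd = 1.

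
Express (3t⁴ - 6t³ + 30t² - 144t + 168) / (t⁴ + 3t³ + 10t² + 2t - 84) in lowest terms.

Apply the Euclidean algorithm:
  3t⁴ - 6t³ + 30t² - 144t + 168 = (3)(t⁴ + 3t³ + 10t² + 2t - 84) + (-15t³ - 150t + 420)
  t⁴ + 3t³ + 10t² + 2t - 84 = (-(1/15)t - 1/5)(-15t³ - 150t + 420) + (0)
Last nonzero remainder: -15t³ - 150t + 420. Dividing through by -15 gives the monic gcd t³ + 10t - 28.
Cancel t³ + 10t - 28 from numerator and denominator to get the reduced form.

(3t - 6)/(t + 3)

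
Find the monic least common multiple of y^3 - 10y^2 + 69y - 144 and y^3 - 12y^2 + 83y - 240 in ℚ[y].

y^4 - 15y^3 + 119y^2 - 489y + 720

Repeated division with remainder:
  y^3 - 10y^2 + 69y - 144 = (y^3 - 12y^2 + 83y - 240) + (2y^2 - 14y + 96)
  y^3 - 12y^2 + 83y - 240 = ((1/2)y - 5/2)(2y^2 - 14y + 96) + (0)
Last nonzero remainder: 2y^2 - 14y + 96. Dividing through by 2 gives the monic gcd y^2 - 7y + 48.
Then lcm(f, g) = f·g / gcd(f, g); expanding and making the result monic gives the answer.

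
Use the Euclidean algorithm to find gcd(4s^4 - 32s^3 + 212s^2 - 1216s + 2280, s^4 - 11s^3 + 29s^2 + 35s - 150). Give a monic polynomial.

s^2 - 8s + 15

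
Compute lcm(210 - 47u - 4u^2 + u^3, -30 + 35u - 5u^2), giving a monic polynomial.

Apply the Euclidean algorithm:
  u^3 - 4u^2 - 47u + 210 = (-(1/5)u - 3/5)(-5u^2 + 35u - 30) + (-32u + 192)
  -5u^2 + 35u - 30 = ((5/32)u - 5/32)(-32u + 192) + (0)
Last nonzero remainder: -32u + 192. Dividing through by -32 gives the monic gcd u - 6.
Then lcm(f, g) = f·g / gcd(f, g); expanding and making the result monic gives the answer.

-210 + 257u - 43u^2 - 5u^3 + u^4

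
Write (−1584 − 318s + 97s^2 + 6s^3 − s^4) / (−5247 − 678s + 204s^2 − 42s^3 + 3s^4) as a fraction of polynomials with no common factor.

Euclidean algorithm in ℚ[s]:
  −s^4 + 6s^3 + 97s^2 − 318s − 1584 = (−1/3)(3s^4 − 42s^3 + 204s^2 − 678s − 5247) + (−8s^3 + 165s^2 − 544s − 3333)
  3s^4 − 42s^3 + 204s^2 − 678s − 5247 = (−(3/8)s − 159/64)(−8s^3 + 165s^2 − 544s − 3333) + ((26235/64)s^2 − (26235/8)s − 865755/64)
  −8s^3 + 165s^2 − 544s − 3333 = (−(512/26235)s + 6464/26235)((26235/64)s^2 − (26235/8)s − 865755/64) + (0)
Last nonzero remainder: (26235/64)s^2 − (26235/8)s − 865755/64. Dividing through by 26235/64 gives the monic gcd s^2 − 8s − 33.
Cancel s^2 − 8s − 33 from numerator and denominator to get the reduced form.

(48 − 2s − s^2)/(159 − 18s + 3s^2)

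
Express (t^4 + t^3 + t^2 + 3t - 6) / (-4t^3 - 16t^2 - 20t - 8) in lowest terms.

Euclidean algorithm in ℚ[t]:
  t^4 + t^3 + t^2 + 3t - 6 = (-(1/4)t + 3/4)(-4t^3 - 16t^2 - 20t - 8) + (8t^2 + 16t)
  -4t^3 - 16t^2 - 20t - 8 = (-(1/2)t - 1)(8t^2 + 16t) + (-4t - 8)
  8t^2 + 16t = (-2t)(-4t - 8) + (0)
Last nonzero remainder: -4t - 8. Dividing through by -4 gives the monic gcd t + 2.
Cancel t + 2 from numerator and denominator to get the reduced form.

(-t^3 + t^2 - 3t + 3)/(4t^2 + 8t + 4)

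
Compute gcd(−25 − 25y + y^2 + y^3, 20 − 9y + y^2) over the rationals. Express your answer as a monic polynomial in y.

−5 + y

By polynomial division,
  y^3 + y^2 − 25y − 25 = (y + 10)(y^2 − 9y + 20) + (45y − 225)
  y^2 − 9y + 20 = ((1/45)y − 4/45)(45y − 225) + (0)
Last nonzero remainder: 45y − 225. Dividing through by 45 gives the monic gcd y − 5.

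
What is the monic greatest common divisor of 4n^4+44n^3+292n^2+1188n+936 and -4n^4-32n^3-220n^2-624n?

n^2+4n+39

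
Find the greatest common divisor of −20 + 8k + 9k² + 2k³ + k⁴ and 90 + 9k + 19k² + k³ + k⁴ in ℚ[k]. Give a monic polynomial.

10 + k + k²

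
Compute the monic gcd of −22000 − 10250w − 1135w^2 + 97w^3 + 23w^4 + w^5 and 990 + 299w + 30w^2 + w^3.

By polynomial division,
  w^5 + 23w^4 + 97w^3 − 1135w^2 − 10250w − 22000 = (w^2 − 7w + 8)(w^3 + 30w^2 + 299w + 990) + (−272w^2 − 5712w − 29920)
  w^3 + 30w^2 + 299w + 990 = (−(1/272)w − 9/272)(−272w^2 − 5712w − 29920) + (0)
Last nonzero remainder: −272w^2 − 5712w − 29920. Dividing through by −272 gives the monic gcd w^2 + 21w + 110.

110 + 21w + w^2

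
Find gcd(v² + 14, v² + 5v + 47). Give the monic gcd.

1

Euclidean algorithm in ℚ[v]:
  v² + 14 = (v² + 5v + 47) + (−5v − 33)
  v² + 5v + 47 = (−(1/5)v + 8/25)(−5v − 33) + (1439/25)
  −5v − 33 = (−(125/1439)v − 825/1439)(1439/25) + (0)
The last nonzero remainder is the constant 1439/25, so the polynomials are coprime and gcd = 1.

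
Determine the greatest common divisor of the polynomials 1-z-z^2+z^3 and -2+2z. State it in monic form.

-1+z

Euclidean algorithm in ℚ[z]:
  z^3-z^2-z+1 = ((1/2)z^2-1/2)(2z-2) + (0)
Last nonzero remainder: 2z-2. Dividing through by 2 gives the monic gcd z-1.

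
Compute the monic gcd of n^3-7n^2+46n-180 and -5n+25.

n-5

Repeated division with remainder:
  n^3-7n^2+46n-180 = (-(1/5)n^2+(2/5)n-36/5)(-5n+25) + (0)
Last nonzero remainder: -5n+25. Dividing through by -5 gives the monic gcd n-5.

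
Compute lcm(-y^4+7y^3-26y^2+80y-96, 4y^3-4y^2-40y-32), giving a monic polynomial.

y^6-4y^5+7y^4-16y^3-92y^2+128y+192

Apply the Euclidean algorithm:
  -y^4+7y^3-26y^2+80y-96 = (-(1/4)y+3/2)(4y^3-4y^2-40y-32) + (-30y^2+132y-48)
  4y^3-4y^2-40y-32 = (-(2/15)y-34/75)(-30y^2+132y-48) + ((336/25)y-1344/25)
  -30y^2+132y-48 = (-(125/56)y+25/28)((336/25)y-1344/25) + (0)
Last nonzero remainder: (336/25)y-1344/25. Dividing through by 336/25 gives the monic gcd y-4.
Then lcm(f, g) = f·g / gcd(f, g); expanding and making the result monic gives the answer.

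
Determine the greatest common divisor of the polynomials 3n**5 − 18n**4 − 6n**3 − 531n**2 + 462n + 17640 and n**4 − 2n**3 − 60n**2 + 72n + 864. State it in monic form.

n**2 − 2n − 24

Repeated division with remainder:
  3n**5 − 18n**4 − 6n**3 − 531n**2 + 462n + 17640 = (3n − 12)(n**4 − 2n**3 − 60n**2 + 72n + 864) + (150n**3 − 1467n**2 − 1266n + 28008)
  n**4 − 2n**3 − 60n**2 + 72n + 864 = ((1/150)n + 389/7500)(150n**3 − 1467n**2 − 1266n + 28008) + ((61321/2500)n**2 − (61321/1250)n − 367926/625)
  150n**3 − 1467n**2 − 1266n + 28008 = ((375000/61321)n − 2917500/61321)((61321/2500)n**2 − (61321/1250)n − 367926/625) + (0)
Last nonzero remainder: (61321/2500)n**2 − (61321/1250)n − 367926/625. Dividing through by 61321/2500 gives the monic gcd n**2 − 2n − 24.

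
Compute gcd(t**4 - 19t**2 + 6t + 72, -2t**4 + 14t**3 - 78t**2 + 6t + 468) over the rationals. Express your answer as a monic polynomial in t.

Apply the Euclidean algorithm:
  t**4 - 19t**2 + 6t + 72 = (-1/2)(-2t**4 + 14t**3 - 78t**2 + 6t + 468) + (7t**3 - 58t**2 + 9t + 306)
  -2t**4 + 14t**3 - 78t**2 + 6t + 468 = (-(2/7)t - 18/49)(7t**3 - 58t**2 + 9t + 306) + (-(4740/49)t**2 + (4740/49)t + 28440/49)
  7t**3 - 58t**2 + 9t + 306 = (-(343/4740)t + 833/1580)(-(4740/49)t**2 + (4740/49)t + 28440/49) + (0)
Last nonzero remainder: -(4740/49)t**2 + (4740/49)t + 28440/49. Dividing through by -4740/49 gives the monic gcd t**2 - t - 6.

t**2 - t - 6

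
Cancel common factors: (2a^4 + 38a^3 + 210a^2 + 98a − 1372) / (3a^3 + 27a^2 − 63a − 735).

(2a^2 + 10a − 28)/(3a − 15)

Apply the Euclidean algorithm:
  2a^4 + 38a^3 + 210a^2 + 98a − 1372 = ((2/3)a + 20/3)(3a^3 + 27a^2 − 63a − 735) + (72a^2 + 1008a + 3528)
  3a^3 + 27a^2 − 63a − 735 = ((1/24)a − 5/24)(72a^2 + 1008a + 3528) + (0)
Last nonzero remainder: 72a^2 + 1008a + 3528. Dividing through by 72 gives the monic gcd a^2 + 14a + 49.
Cancel a^2 + 14a + 49 from numerator and denominator to get the reduced form.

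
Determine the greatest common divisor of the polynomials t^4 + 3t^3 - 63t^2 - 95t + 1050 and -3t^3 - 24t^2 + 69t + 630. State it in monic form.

t^3 + 8t^2 - 23t - 210

Apply the Euclidean algorithm:
  t^4 + 3t^3 - 63t^2 - 95t + 1050 = (-(1/3)t + 5/3)(-3t^3 - 24t^2 + 69t + 630) + (0)
Last nonzero remainder: -3t^3 - 24t^2 + 69t + 630. Dividing through by -3 gives the monic gcd t^3 + 8t^2 - 23t - 210.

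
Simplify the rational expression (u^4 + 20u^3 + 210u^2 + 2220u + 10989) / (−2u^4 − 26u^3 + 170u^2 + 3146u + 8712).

Apply the Euclidean algorithm:
  u^4 + 20u^3 + 210u^2 + 2220u + 10989 = (−1/2)(−2u^4 − 26u^3 + 170u^2 + 3146u + 8712) + (7u^3 + 295u^2 + 3793u + 15345)
  −2u^4 − 26u^3 + 170u^2 + 3146u + 8712 = (−(2/7)u + 408/49)(7u^3 + 295u^2 + 3793u + 15345) + (−(58928/49)u^2 − (1178560/49)u − 5833872/49)
  7u^3 + 295u^2 + 3793u + 15345 = (−(343/58928)u − 7595/58928)(−(58928/49)u^2 − (1178560/49)u − 5833872/49) + (0)
Last nonzero remainder: −(58928/49)u^2 − (1178560/49)u − 5833872/49. Dividing through by −58928/49 gives the monic gcd u^2 + 20u + 99.
Cancel u^2 + 20u + 99 from numerator and denominator to get the reduced form.

(−u^2 − 111)/(2u^2 − 14u − 88)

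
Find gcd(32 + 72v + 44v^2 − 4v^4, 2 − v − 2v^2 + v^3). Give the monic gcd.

1 + v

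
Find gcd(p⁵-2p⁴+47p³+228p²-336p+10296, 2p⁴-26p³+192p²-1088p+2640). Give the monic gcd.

p²-2p+44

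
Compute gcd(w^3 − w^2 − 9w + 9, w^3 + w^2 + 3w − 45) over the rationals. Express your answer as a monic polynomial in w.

w − 3

Repeated division with remainder:
  w^3 − w^2 − 9w + 9 = (w^3 + w^2 + 3w − 45) + (−2w^2 − 12w + 54)
  w^3 + w^2 + 3w − 45 = (−(1/2)w + 5/2)(−2w^2 − 12w + 54) + (60w − 180)
  −2w^2 − 12w + 54 = (−(1/30)w − 3/10)(60w − 180) + (0)
Last nonzero remainder: 60w − 180. Dividing through by 60 gives the monic gcd w − 3.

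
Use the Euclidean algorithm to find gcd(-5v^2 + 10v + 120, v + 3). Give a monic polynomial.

1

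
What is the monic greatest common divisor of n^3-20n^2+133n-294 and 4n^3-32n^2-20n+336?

n-7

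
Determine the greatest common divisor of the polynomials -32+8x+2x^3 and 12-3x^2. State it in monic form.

-2+x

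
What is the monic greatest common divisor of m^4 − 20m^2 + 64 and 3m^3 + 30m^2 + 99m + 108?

m + 4

Repeated division with remainder:
  m^4 − 20m^2 + 64 = ((1/3)m − 10/3)(3m^3 + 30m^2 + 99m + 108) + (47m^2 + 294m + 424)
  3m^3 + 30m^2 + 99m + 108 = ((3/47)m + 528/2209)(47m^2 + 294m + 424) + ((3675/2209)m + 14700/2209)
  47m^2 + 294m + 424 = ((103823/3675)m + 234154/3675)((3675/2209)m + 14700/2209) + (0)
Last nonzero remainder: (3675/2209)m + 14700/2209. Dividing through by 3675/2209 gives the monic gcd m + 4.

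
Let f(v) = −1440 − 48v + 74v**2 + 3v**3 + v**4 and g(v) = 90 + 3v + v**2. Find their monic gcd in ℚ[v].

90 + 3v + v**2

Euclidean algorithm in ℚ[v]:
  v**4 + 3v**3 + 74v**2 − 48v − 1440 = (v**2 − 16)(v**2 + 3v + 90) + (0)
The last nonzero remainder v**2 + 3v + 90 is already monic.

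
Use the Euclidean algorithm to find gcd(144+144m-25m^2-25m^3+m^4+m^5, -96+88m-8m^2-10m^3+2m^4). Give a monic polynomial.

Apply the Euclidean algorithm:
  m^5+m^4-25m^3-25m^2+144m+144 = ((1/2)m+3)(2m^4-10m^3-8m^2+88m-96) + (9m^3-45m^2-72m+432)
  2m^4-10m^3-8m^2+88m-96 = ((2/9)m)(9m^3-45m^2-72m+432) + (8m^2-8m-96)
  9m^3-45m^2-72m+432 = ((9/8)m-9/2)(8m^2-8m-96) + (0)
Last nonzero remainder: 8m^2-8m-96. Dividing through by 8 gives the monic gcd m^2-m-12.

-12-m+m^2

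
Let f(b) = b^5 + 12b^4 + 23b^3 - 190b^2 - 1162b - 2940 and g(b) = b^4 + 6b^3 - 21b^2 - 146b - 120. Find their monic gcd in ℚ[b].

By polynomial division,
  b^5 + 12b^4 + 23b^3 - 190b^2 - 1162b - 2940 = (b + 6)(b^4 + 6b^3 - 21b^2 - 146b - 120) + (8b^3 + 82b^2 - 166b - 2220)
  b^4 + 6b^3 - 21b^2 - 146b - 120 = ((1/8)b - 17/32)(8b^3 + 82b^2 - 166b - 2220) + ((693/16)b^2 + (693/16)b - 10395/8)
  8b^3 + 82b^2 - 166b - 2220 = ((128/693)b + 1184/693)((693/16)b^2 + (693/16)b - 10395/8) + (0)
Last nonzero remainder: (693/16)b^2 + (693/16)b - 10395/8. Dividing through by 693/16 gives the monic gcd b^2 + b - 30.

b^2 + b - 30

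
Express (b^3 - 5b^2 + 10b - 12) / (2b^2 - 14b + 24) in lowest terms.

Apply the Euclidean algorithm:
  b^3 - 5b^2 + 10b - 12 = ((1/2)b + 1)(2b^2 - 14b + 24) + (12b - 36)
  2b^2 - 14b + 24 = ((1/6)b - 2/3)(12b - 36) + (0)
Last nonzero remainder: 12b - 36. Dividing through by 12 gives the monic gcd b - 3.
Cancel b - 3 from numerator and denominator to get the reduced form.

(b^2 - 2b + 4)/(2b - 8)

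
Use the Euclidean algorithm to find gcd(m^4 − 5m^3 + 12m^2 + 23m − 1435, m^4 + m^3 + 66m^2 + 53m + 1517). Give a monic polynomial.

m^2 − 3m + 41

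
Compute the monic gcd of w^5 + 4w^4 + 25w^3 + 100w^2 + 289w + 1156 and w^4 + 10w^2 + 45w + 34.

w^2 − 3w + 17

Apply the Euclidean algorithm:
  w^5 + 4w^4 + 25w^3 + 100w^2 + 289w + 1156 = (w + 4)(w^4 + 10w^2 + 45w + 34) + (15w^3 + 15w^2 + 75w + 1020)
  w^4 + 10w^2 + 45w + 34 = ((1/15)w − 1/15)(15w^3 + 15w^2 + 75w + 1020) + (6w^2 − 18w + 102)
  15w^3 + 15w^2 + 75w + 1020 = ((5/2)w + 10)(6w^2 − 18w + 102) + (0)
Last nonzero remainder: 6w^2 − 18w + 102. Dividing through by 6 gives the monic gcd w^2 − 3w + 17.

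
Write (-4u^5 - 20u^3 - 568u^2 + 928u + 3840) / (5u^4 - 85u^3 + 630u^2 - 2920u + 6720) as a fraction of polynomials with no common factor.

(-4u^3 - 16u^2 + 44u + 120)/(5u^2 - 65u + 210)

By polynomial division,
  -4u^5 - 20u^3 - 568u^2 + 928u + 3840 = (-(4/5)u - 68/5)(5u^4 - 85u^3 + 630u^2 - 2920u + 6720) + (-672u^3 + 5664u^2 - 33408u + 95232)
  5u^4 - 85u^3 + 630u^2 - 2920u + 6720 = (-(5/672)u + 25/392)(-672u^3 + 5664u^2 - 33408u + 95232) + ((990/49)u^2 - (3960/49)u + 31680/49)
  -672u^3 + 5664u^2 - 33408u + 95232 = (-(5488/165)u + 24304/165)((990/49)u^2 - (3960/49)u + 31680/49) + (0)
Last nonzero remainder: (990/49)u^2 - (3960/49)u + 31680/49. Dividing through by 990/49 gives the monic gcd u^2 - 4u + 32.
Cancel u^2 - 4u + 32 from numerator and denominator to get the reduced form.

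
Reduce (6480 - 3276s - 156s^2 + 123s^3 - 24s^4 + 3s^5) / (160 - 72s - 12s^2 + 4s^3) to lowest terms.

Euclidean algorithm in ℚ[s]:
  3s^5 - 24s^4 + 123s^3 - 156s^2 - 3276s + 6480 = ((3/4)s^2 - (15/4)s + 33)(4s^3 - 12s^2 - 72s + 160) + (-150s^2 - 300s + 1200)
  4s^3 - 12s^2 - 72s + 160 = (-(2/75)s + 2/15)(-150s^2 - 300s + 1200) + (0)
Last nonzero remainder: -150s^2 - 300s + 1200. Dividing through by -150 gives the monic gcd s^2 + 2s - 8.
Cancel s^2 + 2s - 8 from numerator and denominator to get the reduced form.

(-810 + 207s - 30s^2 + 3s^3)/(-20 + 4s)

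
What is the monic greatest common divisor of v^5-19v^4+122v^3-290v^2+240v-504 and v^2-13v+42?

v^2-13v+42

Apply the Euclidean algorithm:
  v^5-19v^4+122v^3-290v^2+240v-504 = (v^3-6v^2+2v-12)(v^2-13v+42) + (0)
The last nonzero remainder v^2-13v+42 is already monic.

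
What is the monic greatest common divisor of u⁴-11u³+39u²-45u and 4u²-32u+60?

u²-8u+15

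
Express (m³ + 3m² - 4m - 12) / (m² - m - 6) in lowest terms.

Apply the Euclidean algorithm:
  m³ + 3m² - 4m - 12 = (m + 4)(m² - m - 6) + (6m + 12)
  m² - m - 6 = ((1/6)m - 1/2)(6m + 12) + (0)
Last nonzero remainder: 6m + 12. Dividing through by 6 gives the monic gcd m + 2.
Cancel m + 2 from numerator and denominator to get the reduced form.

(m² + m - 6)/(m - 3)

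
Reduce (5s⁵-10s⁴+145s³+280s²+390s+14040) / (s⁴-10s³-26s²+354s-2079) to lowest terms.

(5s³+20s²+130s+520)/(s²-4s-77)

Apply the Euclidean algorithm:
  5s⁵-10s⁴+145s³+280s²+390s+14040 = (5s+40)(s⁴-10s³-26s²+354s-2079) + (675s³-450s²-3375s+97200)
  s⁴-10s³-26s²+354s-2079 = ((1/675)s-28/2025)(675s³-450s²-3375s+97200) + (-(245/9)s²+(490/3)s-735)
  675s³-450s²-3375s+97200 = (-(1215/49)s-6480/49)(-(245/9)s²+(490/3)s-735) + (0)
Last nonzero remainder: -(245/9)s²+(490/3)s-735. Dividing through by -245/9 gives the monic gcd s²-6s+27.
Cancel s²-6s+27 from numerator and denominator to get the reduced form.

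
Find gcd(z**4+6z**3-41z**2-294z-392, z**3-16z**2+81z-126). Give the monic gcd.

z-7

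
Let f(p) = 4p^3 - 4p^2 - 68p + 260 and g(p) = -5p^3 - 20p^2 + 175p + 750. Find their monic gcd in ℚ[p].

By polynomial division,
  4p^3 - 4p^2 - 68p + 260 = (-4/5)(-5p^3 - 20p^2 + 175p + 750) + (-20p^2 + 72p + 860)
  -5p^3 - 20p^2 + 175p + 750 = ((1/4)p + 19/10)(-20p^2 + 72p + 860) + (-(884/5)p - 884)
  -20p^2 + 72p + 860 = ((25/221)p - 215/221)(-(884/5)p - 884) + (0)
Last nonzero remainder: -(884/5)p - 884. Dividing through by -884/5 gives the monic gcd p + 5.

p + 5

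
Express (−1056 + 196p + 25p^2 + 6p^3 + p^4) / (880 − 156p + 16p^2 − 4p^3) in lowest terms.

(24 − 5p − p^2)/(−20 + 4p)

Euclidean algorithm in ℚ[p]:
  p^4 + 6p^3 + 25p^2 + 196p − 1056 = (−(1/4)p − 5/2)(−4p^3 + 16p^2 − 156p + 880) + (26p^2 + 26p + 1144)
  −4p^3 + 16p^2 − 156p + 880 = (−(2/13)p + 10/13)(26p^2 + 26p + 1144) + (0)
Last nonzero remainder: 26p^2 + 26p + 1144. Dividing through by 26 gives the monic gcd p^2 + p + 44.
Cancel p^2 + p + 44 from numerator and denominator to get the reduced form.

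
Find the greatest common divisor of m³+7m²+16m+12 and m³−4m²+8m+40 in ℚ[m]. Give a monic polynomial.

Euclidean algorithm in ℚ[m]:
  m³+7m²+16m+12 = (m³−4m²+8m+40) + (11m²+8m−28)
  m³−4m²+8m+40 = ((1/11)m−52/121)(11m²+8m−28) + ((1692/121)m+3384/121)
  11m²+8m−28 = ((1331/1692)m−847/846)((1692/121)m+3384/121) + (0)
Last nonzero remainder: (1692/121)m+3384/121. Dividing through by 1692/121 gives the monic gcd m+2.

m+2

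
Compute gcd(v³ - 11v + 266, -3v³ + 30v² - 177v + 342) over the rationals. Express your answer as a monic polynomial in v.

Apply the Euclidean algorithm:
  v³ - 11v + 266 = (-1/3)(-3v³ + 30v² - 177v + 342) + (10v² - 70v + 380)
  -3v³ + 30v² - 177v + 342 = (-(3/10)v + 9/10)(10v² - 70v + 380) + (0)
Last nonzero remainder: 10v² - 70v + 380. Dividing through by 10 gives the monic gcd v² - 7v + 38.

v² - 7v + 38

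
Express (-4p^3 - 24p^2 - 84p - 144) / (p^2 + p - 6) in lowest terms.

Apply the Euclidean algorithm:
  -4p^3 - 24p^2 - 84p - 144 = (-4p - 20)(p^2 + p - 6) + (-88p - 264)
  p^2 + p - 6 = (-(1/88)p + 1/44)(-88p - 264) + (0)
Last nonzero remainder: -88p - 264. Dividing through by -88 gives the monic gcd p + 3.
Cancel p + 3 from numerator and denominator to get the reduced form.

(-4p^2 - 12p - 48)/(p - 2)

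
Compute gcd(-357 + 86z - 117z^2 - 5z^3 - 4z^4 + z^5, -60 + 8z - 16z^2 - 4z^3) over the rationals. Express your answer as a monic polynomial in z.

Apply the Euclidean algorithm:
  z^5 - 4z^4 - 5z^3 - 117z^2 + 86z - 357 = (-(1/4)z^2 + 2z - 29/4)(-4z^3 - 16z^2 + 8z - 60) + (-264z^2 + 264z - 792)
  -4z^3 - 16z^2 + 8z - 60 = ((1/66)z + 5/66)(-264z^2 + 264z - 792) + (0)
Last nonzero remainder: -264z^2 + 264z - 792. Dividing through by -264 gives the monic gcd z^2 - z + 3.

3 - z + z^2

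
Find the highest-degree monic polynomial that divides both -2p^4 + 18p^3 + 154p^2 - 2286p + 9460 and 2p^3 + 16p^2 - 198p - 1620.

Apply the Euclidean algorithm:
  -2p^4 + 18p^3 + 154p^2 - 2286p + 9460 = (-p + 17)(2p^3 + 16p^2 - 198p - 1620) + (-316p^2 - 540p + 37000)
  2p^3 + 16p^2 - 198p - 1620 = (-(1/158)p - 497/12482)(-316p^2 - 540p + 37000) + ((91592/6241)p - 915920/6241)
  -316p^2 - 540p + 37000 = (-(493039/22898)p - 5772925/22898)((91592/6241)p - 915920/6241) + (0)
Last nonzero remainder: (91592/6241)p - 915920/6241. Dividing through by 91592/6241 gives the monic gcd p - 10.

p - 10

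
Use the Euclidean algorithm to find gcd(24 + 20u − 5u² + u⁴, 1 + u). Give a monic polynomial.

Repeated division with remainder:
  u⁴ − 5u² + 20u + 24 = (u³ − u² − 4u + 24)(u + 1) + (0)
The last nonzero remainder u + 1 is already monic.

1 + u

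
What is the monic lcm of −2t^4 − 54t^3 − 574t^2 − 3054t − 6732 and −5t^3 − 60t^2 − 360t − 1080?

Apply the Euclidean algorithm:
  −2t^4 − 54t^3 − 574t^2 − 3054t − 6732 = ((2/5)t + 6)(−5t^3 − 60t^2 − 360t − 1080) + (−70t^2 − 462t − 252)
  −5t^3 − 60t^2 − 360t − 1080 = ((1/14)t + 27/70)(−70t^2 − 462t − 252) + (−(819/5)t − 4914/5)
  −70t^2 − 462t − 252 = ((50/117)t + 10/39)(−(819/5)t − 4914/5) + (0)
Last nonzero remainder: −(819/5)t − 4914/5. Dividing through by −819/5 gives the monic gcd t + 6.
Then lcm(f, g) = f·g / gcd(f, g); expanding and making the result monic gives the answer.

t^6 + 33t^5 + 485t^4 + 4221t^3 + 22860t^2 + 75168t + 121176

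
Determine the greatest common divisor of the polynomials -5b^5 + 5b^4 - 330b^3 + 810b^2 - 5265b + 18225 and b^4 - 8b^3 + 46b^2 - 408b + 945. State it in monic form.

By polynomial division,
  -5b^5 + 5b^4 - 330b^3 + 810b^2 - 5265b + 18225 = (-5b - 35)(b^4 - 8b^3 + 46b^2 - 408b + 945) + (-380b^3 + 380b^2 - 14820b + 51300)
  b^4 - 8b^3 + 46b^2 - 408b + 945 = (-(1/380)b + 7/380)(-380b^3 + 380b^2 - 14820b + 51300) + (0)
Last nonzero remainder: -380b^3 + 380b^2 - 14820b + 51300. Dividing through by -380 gives the monic gcd b^3 - b^2 + 39b - 135.

b^3 - b^2 + 39b - 135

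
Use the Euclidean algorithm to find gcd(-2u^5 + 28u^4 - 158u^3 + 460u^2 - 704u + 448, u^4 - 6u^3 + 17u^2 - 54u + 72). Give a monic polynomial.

u^2 - 6u + 8

Repeated division with remainder:
  -2u^5 + 28u^4 - 158u^3 + 460u^2 - 704u + 448 = (-2u + 16)(u^4 - 6u^3 + 17u^2 - 54u + 72) + (-28u^3 + 80u^2 + 304u - 704)
  u^4 - 6u^3 + 17u^2 - 54u + 72 = (-(1/28)u + 11/98)(-28u^3 + 80u^2 + 304u - 704) + ((925/49)u^2 - (5550/49)u + 7400/49)
  -28u^3 + 80u^2 + 304u - 704 = (-(1372/925)u - 4312/925)((925/49)u^2 - (5550/49)u + 7400/49) + (0)
Last nonzero remainder: (925/49)u^2 - (5550/49)u + 7400/49. Dividing through by 925/49 gives the monic gcd u^2 - 6u + 8.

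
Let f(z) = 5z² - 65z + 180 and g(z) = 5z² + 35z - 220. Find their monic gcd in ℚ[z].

z - 4

By polynomial division,
  5z² - 65z + 180 = (5z² + 35z - 220) + (-100z + 400)
  5z² + 35z - 220 = (-(1/20)z - 11/20)(-100z + 400) + (0)
Last nonzero remainder: -100z + 400. Dividing through by -100 gives the monic gcd z - 4.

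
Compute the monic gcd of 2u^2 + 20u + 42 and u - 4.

1

Euclidean algorithm in ℚ[u]:
  2u^2 + 20u + 42 = (2u + 28)(u - 4) + (154)
  u - 4 = ((1/154)u - 2/77)(154) + (0)
The last nonzero remainder is the constant 154, so the polynomials are coprime and gcd = 1.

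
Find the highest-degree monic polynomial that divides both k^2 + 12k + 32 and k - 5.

1

Euclidean algorithm in ℚ[k]:
  k^2 + 12k + 32 = (k + 17)(k - 5) + (117)
  k - 5 = ((1/117)k - 5/117)(117) + (0)
The last nonzero remainder is the constant 117, so the polynomials are coprime and gcd = 1.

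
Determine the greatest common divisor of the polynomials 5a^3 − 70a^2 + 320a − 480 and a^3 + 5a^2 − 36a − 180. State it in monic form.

a − 6

Euclidean algorithm in ℚ[a]:
  5a^3 − 70a^2 + 320a − 480 = (5)(a^3 + 5a^2 − 36a − 180) + (−95a^2 + 500a + 420)
  a^3 + 5a^2 − 36a − 180 = (−(1/95)a − 39/361)(−95a^2 + 500a + 420) + ((8100/361)a − 48600/361)
  −95a^2 + 500a + 420 = (−(6859/1620)a − 2527/810)((8100/361)a − 48600/361) + (0)
Last nonzero remainder: (8100/361)a − 48600/361. Dividing through by 8100/361 gives the monic gcd a − 6.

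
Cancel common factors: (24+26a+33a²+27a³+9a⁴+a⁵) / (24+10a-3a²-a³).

(-3-a-3a²-a³)/(-3+a)

By polynomial division,
  a⁵+9a⁴+27a³+33a²+26a+24 = (-a²-6a-19)(-a³-3a²+10a+24) + (60a²+360a+480)
  -a³-3a²+10a+24 = (-(1/60)a+1/20)(60a²+360a+480) + (0)
Last nonzero remainder: 60a²+360a+480. Dividing through by 60 gives the monic gcd a²+6a+8.
Cancel a²+6a+8 from numerator and denominator to get the reduced form.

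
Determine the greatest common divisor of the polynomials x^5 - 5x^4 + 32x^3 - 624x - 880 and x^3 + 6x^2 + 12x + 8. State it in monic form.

x^2 + 4x + 4

By polynomial division,
  x^5 - 5x^4 + 32x^3 - 624x - 880 = (x^2 - 11x + 86)(x^3 + 6x^2 + 12x + 8) + (-392x^2 - 1568x - 1568)
  x^3 + 6x^2 + 12x + 8 = (-(1/392)x - 1/196)(-392x^2 - 1568x - 1568) + (0)
Last nonzero remainder: -392x^2 - 1568x - 1568. Dividing through by -392 gives the monic gcd x^2 + 4x + 4.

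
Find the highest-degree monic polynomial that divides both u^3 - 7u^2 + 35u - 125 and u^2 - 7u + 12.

Repeated division with remainder:
  u^3 - 7u^2 + 35u - 125 = (u)(u^2 - 7u + 12) + (23u - 125)
  u^2 - 7u + 12 = ((1/23)u - 36/529)(23u - 125) + (1848/529)
  23u - 125 = ((12167/1848)u - 66125/1848)(1848/529) + (0)
The last nonzero remainder is the constant 1848/529, so the polynomials are coprime and gcd = 1.

1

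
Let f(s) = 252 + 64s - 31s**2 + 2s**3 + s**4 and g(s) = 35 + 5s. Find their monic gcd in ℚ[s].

Repeated division with remainder:
  s**4 + 2s**3 - 31s**2 + 64s + 252 = ((1/5)s**3 - s**2 + (4/5)s + 36/5)(5s + 35) + (0)
Last nonzero remainder: 5s + 35. Dividing through by 5 gives the monic gcd s + 7.

7 + s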